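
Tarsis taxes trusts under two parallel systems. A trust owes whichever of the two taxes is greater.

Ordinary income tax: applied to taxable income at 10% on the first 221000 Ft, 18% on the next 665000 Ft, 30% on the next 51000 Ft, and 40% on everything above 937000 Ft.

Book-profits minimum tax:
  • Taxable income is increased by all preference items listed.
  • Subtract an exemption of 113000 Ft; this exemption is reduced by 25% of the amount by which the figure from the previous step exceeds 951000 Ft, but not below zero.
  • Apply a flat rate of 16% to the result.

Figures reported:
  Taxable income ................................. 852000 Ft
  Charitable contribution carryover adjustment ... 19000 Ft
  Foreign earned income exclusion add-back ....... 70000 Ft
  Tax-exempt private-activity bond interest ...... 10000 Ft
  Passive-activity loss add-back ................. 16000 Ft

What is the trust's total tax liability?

Book-profits minimum tax:
  Adjusted income: 852000 Ft + 19000 Ft + 70000 Ft + 10000 Ft + 16000 Ft = 967000 Ft
  Exemption: 113000 Ft − 25% × (967000 Ft − 951000 Ft) = 113000 Ft − 4000 Ft = 109000 Ft
  Base: 967000 Ft − 109000 Ft = 858000 Ft
  858000 Ft × 16% = 137280 Ft

Ordinary income tax:
  221000 Ft × 10% = 22100 Ft
  631000 Ft × 18% = 113580 Ft
  → 135680 Ft

137280 Ft > 135680 Ft, so the book-profits minimum tax is the binding amount.

137280 Ft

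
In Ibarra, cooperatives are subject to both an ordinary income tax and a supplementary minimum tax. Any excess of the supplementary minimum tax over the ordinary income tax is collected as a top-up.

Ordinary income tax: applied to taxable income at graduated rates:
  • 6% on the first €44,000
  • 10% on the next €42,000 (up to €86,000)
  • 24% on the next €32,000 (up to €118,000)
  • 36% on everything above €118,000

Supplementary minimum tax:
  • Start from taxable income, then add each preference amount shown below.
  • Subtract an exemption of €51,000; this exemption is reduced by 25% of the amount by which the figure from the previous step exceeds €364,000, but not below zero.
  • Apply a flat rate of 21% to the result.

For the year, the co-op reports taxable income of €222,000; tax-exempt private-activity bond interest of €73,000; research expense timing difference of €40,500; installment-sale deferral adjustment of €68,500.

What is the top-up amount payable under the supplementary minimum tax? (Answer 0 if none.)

€24,270

Supplementary minimum tax:
  Adjusted income: €222,000 + €73,000 + €40,500 + €68,500 = €404,000
  Exemption: €51,000 − 25% × (€404,000 − €364,000) = €51,000 − €10,000 = €41,000
  Base: €404,000 − €41,000 = €363,000
  €363,000 × 21% = €76,230

Ordinary income tax:
  €44,000 × 6% = €2,640
  €42,000 × 10% = €4,200
  €32,000 × 24% = €7,680
  €104,000 × 36% = €37,440
  → €51,960

Excess of supplementary minimum tax over ordinary income tax: €76,230 − €51,960 = €24,270.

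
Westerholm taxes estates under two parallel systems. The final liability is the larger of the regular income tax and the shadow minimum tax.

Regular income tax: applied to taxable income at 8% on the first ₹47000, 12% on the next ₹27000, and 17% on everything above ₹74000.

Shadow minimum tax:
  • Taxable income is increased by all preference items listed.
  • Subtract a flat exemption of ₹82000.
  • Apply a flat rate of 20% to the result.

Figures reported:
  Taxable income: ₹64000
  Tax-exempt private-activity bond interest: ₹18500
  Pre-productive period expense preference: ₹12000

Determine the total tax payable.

Shadow minimum tax:
  Adjusted income: ₹64000 + ₹18500 + ₹12000 = ₹94500
  Less exemption ₹82000 → base ₹12500
  ₹12500 × 20% = ₹2500

Regular income tax:
  ₹47000 × 8% = ₹3760
  ₹17000 × 12% = ₹2040
  → ₹5800

₹5800 > ₹2500, so the regular income tax governs.

₹5800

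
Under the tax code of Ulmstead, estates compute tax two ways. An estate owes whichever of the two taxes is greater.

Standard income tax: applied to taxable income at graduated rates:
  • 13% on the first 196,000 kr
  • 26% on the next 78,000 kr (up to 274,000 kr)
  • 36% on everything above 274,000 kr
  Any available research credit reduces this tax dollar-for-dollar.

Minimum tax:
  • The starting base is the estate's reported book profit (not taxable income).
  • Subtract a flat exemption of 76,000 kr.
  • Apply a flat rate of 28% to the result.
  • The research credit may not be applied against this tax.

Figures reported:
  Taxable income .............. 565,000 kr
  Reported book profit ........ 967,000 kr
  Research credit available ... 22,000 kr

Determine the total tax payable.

Standard income tax:
  196,000 kr × 13% = 25,480 kr
  78,000 kr × 26% = 20,280 kr
  291,000 kr × 36% = 104,760 kr
  → 150,520 kr
  Less research credit 22,000 kr → 128,520 kr

Minimum tax:
  Base (reported book profit): 967,000 kr
  Less exemption 76,000 kr → base 891,000 kr
  891,000 kr × 28% = 249,480 kr

249,480 kr > 128,520 kr, so the minimum tax is the binding amount.

249,480 kr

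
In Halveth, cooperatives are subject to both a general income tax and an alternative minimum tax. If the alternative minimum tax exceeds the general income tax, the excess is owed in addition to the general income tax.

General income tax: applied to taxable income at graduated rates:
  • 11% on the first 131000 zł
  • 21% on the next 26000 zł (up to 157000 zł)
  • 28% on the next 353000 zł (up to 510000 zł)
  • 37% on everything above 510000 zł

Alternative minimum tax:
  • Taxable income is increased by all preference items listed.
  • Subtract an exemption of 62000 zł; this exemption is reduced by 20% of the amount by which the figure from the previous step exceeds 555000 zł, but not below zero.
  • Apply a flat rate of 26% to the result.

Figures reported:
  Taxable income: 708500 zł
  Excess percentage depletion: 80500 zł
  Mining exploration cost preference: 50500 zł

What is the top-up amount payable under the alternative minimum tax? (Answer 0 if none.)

General income tax:
  131000 zł × 11% = 14410 zł
  26000 zł × 21% = 5460 zł
  353000 zł × 28% = 98840 zł
  198500 zł × 37% = 73445 zł
  → 192155 zł

Alternative minimum tax:
  Adjusted income: 708500 zł + 80500 zł + 50500 zł = 839500 zł
  Exemption: 62000 zł − 20% × (839500 zł − 555000 zł) = 62000 zł − 56900 zł = 5100 zł
  Base: 839500 zł − 5100 zł = 834400 zł
  834400 zł × 26% = 216944 zł

Excess of alternative minimum tax over general income tax: 216944 zł − 192155 zł = 24789 zł.

24789 zł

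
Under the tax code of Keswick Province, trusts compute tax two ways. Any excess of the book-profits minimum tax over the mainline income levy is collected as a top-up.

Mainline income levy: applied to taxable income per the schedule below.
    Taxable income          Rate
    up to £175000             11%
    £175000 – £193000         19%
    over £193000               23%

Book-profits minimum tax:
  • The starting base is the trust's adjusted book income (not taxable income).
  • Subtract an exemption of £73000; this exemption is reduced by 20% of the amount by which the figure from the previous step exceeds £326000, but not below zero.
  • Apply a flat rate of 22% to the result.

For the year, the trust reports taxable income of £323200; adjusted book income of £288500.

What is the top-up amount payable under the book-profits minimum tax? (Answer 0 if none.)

£0

Mainline income levy:
  £175000 × 11% = £19250
  £18000 × 19% = £3420
  £130200 × 23% = £29946
  → £52616

Book-profits minimum tax:
  Base (adjusted book income): £288500
  Exemption: £288500 ≤ £326000, so full £73000 applies
  Base: £288500 − £73000 = £215500
  £215500 × 22% = £47410

£47410 ≤ £52616, so no add-on is due.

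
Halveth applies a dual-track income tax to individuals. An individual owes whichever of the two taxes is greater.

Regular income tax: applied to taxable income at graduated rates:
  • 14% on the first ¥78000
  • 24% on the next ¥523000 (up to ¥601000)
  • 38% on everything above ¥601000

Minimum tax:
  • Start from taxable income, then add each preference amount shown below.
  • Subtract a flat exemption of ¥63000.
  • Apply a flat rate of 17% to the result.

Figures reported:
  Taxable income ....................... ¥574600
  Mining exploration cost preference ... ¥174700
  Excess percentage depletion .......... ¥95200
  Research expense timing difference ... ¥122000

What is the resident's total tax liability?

¥153595

Minimum tax:
  Adjusted income: ¥574600 + ¥174700 + ¥95200 + ¥122000 = ¥966500
  Less exemption ¥63000 → base ¥903500
  ¥903500 × 17% = ¥153595

Regular income tax:
  ¥78000 × 14% = ¥10920
  ¥496600 × 24% = ¥119184
  → ¥130104

¥153595 > ¥130104, so the minimum tax is the binding amount.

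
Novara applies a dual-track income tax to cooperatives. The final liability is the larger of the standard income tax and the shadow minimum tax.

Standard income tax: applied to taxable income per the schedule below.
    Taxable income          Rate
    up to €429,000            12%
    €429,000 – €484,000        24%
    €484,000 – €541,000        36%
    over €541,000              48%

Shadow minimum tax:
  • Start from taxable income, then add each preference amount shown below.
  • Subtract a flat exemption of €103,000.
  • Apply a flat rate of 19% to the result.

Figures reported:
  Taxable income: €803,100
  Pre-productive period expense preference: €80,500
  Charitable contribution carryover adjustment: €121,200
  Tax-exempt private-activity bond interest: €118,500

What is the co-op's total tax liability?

€211,008

Shadow minimum tax:
  Adjusted income: €803,100 + €80,500 + €121,200 + €118,500 = €1,123,300
  Less exemption €103,000 → base €1,020,300
  €1,020,300 × 19% = €193,857

Standard income tax:
  €429,000 × 12% = €51,480
  €55,000 × 24% = €13,200
  €57,000 × 36% = €20,520
  €262,100 × 48% = €125,808
  → €211,008

€211,008 > €193,857, so the standard income tax governs.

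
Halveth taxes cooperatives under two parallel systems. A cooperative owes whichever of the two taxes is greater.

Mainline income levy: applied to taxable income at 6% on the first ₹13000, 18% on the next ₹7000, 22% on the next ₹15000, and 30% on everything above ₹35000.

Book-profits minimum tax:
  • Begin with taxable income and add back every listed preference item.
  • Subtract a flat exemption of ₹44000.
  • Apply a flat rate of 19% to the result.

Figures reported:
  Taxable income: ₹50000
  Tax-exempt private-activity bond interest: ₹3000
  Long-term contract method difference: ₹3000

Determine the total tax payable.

₹9840

Mainline income levy:
  ₹13000 × 6% = ₹780
  ₹7000 × 18% = ₹1260
  ₹15000 × 22% = ₹3300
  ₹15000 × 30% = ₹4500
  → ₹9840

Book-profits minimum tax:
  Adjusted income: ₹50000 + ₹3000 + ₹3000 = ₹56000
  Less exemption ₹44000 → base ₹12000
  ₹12000 × 19% = ₹2280

₹9840 > ₹2280, so the mainline income levy governs.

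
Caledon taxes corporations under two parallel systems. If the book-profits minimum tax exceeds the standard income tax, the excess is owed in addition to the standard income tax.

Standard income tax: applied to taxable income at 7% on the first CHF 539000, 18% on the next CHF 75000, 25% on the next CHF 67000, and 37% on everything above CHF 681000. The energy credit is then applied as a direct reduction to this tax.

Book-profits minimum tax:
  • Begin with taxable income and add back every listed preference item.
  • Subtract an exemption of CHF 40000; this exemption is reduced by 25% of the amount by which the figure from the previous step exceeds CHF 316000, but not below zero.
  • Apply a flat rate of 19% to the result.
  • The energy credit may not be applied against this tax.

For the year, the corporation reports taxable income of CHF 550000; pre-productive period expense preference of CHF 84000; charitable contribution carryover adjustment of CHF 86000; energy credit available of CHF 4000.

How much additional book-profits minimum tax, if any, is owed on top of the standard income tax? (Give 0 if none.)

CHF 101090

Standard income tax:
  CHF 539000 × 7% = CHF 37730
  CHF 11000 × 18% = CHF 1980
  → CHF 39710
  Less energy credit CHF 4000 → CHF 35710

Book-profits minimum tax:
  Adjusted income: CHF 550000 + CHF 84000 + CHF 86000 = CHF 720000
  Exemption: 25% × (CHF 720000 − CHF 316000) = CHF 101000 ≥ CHF 40000, so the exemption is fully phased out
  Base: CHF 720000 − CHF 0 = CHF 720000
  CHF 720000 × 19% = CHF 136800

Excess of book-profits minimum tax over standard income tax: CHF 136800 − CHF 35710 = CHF 101090.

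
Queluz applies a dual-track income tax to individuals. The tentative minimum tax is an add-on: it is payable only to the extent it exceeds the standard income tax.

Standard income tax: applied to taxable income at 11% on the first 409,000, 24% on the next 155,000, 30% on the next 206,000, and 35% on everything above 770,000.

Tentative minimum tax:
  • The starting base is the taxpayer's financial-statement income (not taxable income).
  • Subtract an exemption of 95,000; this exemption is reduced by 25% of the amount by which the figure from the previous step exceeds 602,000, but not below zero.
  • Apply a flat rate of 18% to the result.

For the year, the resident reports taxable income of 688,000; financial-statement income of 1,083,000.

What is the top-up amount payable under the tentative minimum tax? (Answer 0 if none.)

75,550

Tentative minimum tax:
  Base (financial-statement income): 1,083,000
  Exemption: 25% × (1,083,000 − 602,000) = 120,250 ≥ 95,000, so the exemption is fully phased out
  Base: 1,083,000 − 0 = 1,083,000
  1,083,000 × 18% = 194,940

Standard income tax:
  409,000 × 11% = 44,990
  155,000 × 24% = 37,200
  124,000 × 30% = 37,200
  → 119,390

Excess of tentative minimum tax over standard income tax: 194,940 − 119,390 = 75,550.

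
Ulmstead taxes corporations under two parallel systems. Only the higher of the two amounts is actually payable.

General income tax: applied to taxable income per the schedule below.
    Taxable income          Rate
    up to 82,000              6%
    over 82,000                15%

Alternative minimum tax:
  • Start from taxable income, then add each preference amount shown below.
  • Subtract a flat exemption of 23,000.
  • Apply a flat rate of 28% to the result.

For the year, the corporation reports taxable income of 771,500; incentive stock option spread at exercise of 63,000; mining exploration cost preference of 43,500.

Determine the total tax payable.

239,400

General income tax:
  82,000 × 6% = 4,920
  689,500 × 15% = 103,425
  → 108,345

Alternative minimum tax:
  Adjusted income: 771,500 + 63,000 + 43,500 = 878,000
  Less exemption 23,000 → base 855,000
  855,000 × 28% = 239,400

239,400 > 108,345, so the alternative minimum tax is the binding amount.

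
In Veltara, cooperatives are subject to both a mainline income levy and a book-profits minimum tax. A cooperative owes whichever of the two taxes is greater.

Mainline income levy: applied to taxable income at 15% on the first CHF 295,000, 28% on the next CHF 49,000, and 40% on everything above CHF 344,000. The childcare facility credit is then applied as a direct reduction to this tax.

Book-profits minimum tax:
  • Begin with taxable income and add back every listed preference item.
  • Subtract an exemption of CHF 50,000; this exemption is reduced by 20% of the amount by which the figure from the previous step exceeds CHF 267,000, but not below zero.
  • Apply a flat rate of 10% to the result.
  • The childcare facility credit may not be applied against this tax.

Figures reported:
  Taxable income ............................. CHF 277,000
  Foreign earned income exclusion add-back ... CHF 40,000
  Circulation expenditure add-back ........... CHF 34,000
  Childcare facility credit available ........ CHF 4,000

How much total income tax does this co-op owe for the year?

CHF 37,550

Mainline income levy:
  CHF 277,000 × 15% = CHF 41,550
  Less childcare facility credit CHF 4,000 → CHF 37,550

Book-profits minimum tax:
  Adjusted income: CHF 277,000 + CHF 40,000 + CHF 34,000 = CHF 351,000
  Exemption: CHF 50,000 − 20% × (CHF 351,000 − CHF 267,000) = CHF 50,000 − CHF 16,800 = CHF 33,200
  Base: CHF 351,000 − CHF 33,200 = CHF 317,800
  CHF 317,800 × 10% = CHF 31,780

CHF 37,550 > CHF 31,780, so the mainline income levy governs.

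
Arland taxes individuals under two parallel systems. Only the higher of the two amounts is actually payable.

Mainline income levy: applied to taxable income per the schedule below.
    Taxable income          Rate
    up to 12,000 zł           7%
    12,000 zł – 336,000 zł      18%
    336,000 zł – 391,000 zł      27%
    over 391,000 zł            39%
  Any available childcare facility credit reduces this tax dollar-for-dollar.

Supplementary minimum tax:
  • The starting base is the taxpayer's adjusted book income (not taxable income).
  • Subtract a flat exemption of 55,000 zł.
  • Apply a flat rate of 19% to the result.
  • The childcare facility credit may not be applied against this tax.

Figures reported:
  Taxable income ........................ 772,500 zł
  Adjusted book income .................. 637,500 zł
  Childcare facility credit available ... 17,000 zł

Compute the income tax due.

205,795 zł

Supplementary minimum tax:
  Base (adjusted book income): 637,500 zł
  Less exemption 55,000 zł → base 582,500 zł
  582,500 zł × 19% = 110,675 zł

Mainline income levy:
  12,000 zł × 7% = 840 zł
  324,000 zł × 18% = 58,320 zł
  55,000 zł × 27% = 14,850 zł
  381,500 zł × 39% = 148,785 zł
  → 222,795 zł
  Less childcare facility credit 17,000 zł → 205,795 zł

205,795 zł > 110,675 zł, so the mainline income levy governs.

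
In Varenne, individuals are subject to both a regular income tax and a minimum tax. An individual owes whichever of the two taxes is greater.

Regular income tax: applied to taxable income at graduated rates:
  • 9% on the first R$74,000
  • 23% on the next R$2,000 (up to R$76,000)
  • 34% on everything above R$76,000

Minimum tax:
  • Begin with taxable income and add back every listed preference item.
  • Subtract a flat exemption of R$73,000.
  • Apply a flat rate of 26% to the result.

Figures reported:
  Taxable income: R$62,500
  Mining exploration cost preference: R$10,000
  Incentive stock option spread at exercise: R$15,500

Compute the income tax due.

R$5,625

Minimum tax:
  Adjusted income: R$62,500 + R$10,000 + R$15,500 = R$88,000
  Less exemption R$73,000 → base R$15,000
  R$15,000 × 26% = R$3,900

Regular income tax:
  R$62,500 × 9% = R$5,625

R$5,625 > R$3,900, so the regular income tax governs.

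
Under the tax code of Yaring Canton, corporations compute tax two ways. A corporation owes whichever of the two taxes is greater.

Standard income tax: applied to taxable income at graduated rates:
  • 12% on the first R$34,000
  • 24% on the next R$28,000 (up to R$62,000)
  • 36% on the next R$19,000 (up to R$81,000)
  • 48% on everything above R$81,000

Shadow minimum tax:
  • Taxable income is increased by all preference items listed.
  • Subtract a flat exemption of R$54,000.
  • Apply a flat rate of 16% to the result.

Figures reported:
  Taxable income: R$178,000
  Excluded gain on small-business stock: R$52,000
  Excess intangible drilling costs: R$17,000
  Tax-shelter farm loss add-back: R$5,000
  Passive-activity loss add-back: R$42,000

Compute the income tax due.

R$64,200

Shadow minimum tax:
  Adjusted income: R$178,000 + R$52,000 + R$17,000 + R$5,000 + R$42,000 = R$294,000
  Less exemption R$54,000 → base R$240,000
  R$240,000 × 16% = R$38,400

Standard income tax:
  R$34,000 × 12% = R$4,080
  R$28,000 × 24% = R$6,720
  R$19,000 × 36% = R$6,840
  R$97,000 × 48% = R$46,560
  → R$64,200

R$64,200 > R$38,400, so the standard income tax governs.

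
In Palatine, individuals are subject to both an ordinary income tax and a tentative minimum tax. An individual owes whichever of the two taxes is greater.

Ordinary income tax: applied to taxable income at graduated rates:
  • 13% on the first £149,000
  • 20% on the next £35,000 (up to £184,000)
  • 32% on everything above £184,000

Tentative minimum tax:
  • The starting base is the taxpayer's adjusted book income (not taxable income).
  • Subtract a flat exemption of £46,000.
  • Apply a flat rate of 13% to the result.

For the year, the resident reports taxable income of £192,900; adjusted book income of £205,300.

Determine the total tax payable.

Tentative minimum tax:
  Base (adjusted book income): £205,300
  Less exemption £46,000 → base £159,300
  £159,300 × 13% = £20,709

Ordinary income tax:
  £149,000 × 13% = £19,370
  £35,000 × 20% = £7,000
  £8,900 × 32% = £2,848
  → £29,218

£29,218 > £20,709, so the ordinary income tax governs.

£29,218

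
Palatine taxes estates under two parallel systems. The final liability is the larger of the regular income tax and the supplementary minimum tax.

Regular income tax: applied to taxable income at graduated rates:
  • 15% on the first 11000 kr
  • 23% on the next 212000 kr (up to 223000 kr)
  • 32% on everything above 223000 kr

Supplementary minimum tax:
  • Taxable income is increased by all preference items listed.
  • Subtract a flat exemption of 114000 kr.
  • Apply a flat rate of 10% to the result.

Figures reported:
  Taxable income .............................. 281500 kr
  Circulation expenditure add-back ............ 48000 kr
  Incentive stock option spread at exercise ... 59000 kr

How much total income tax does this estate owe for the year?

Supplementary minimum tax:
  Adjusted income: 281500 kr + 48000 kr + 59000 kr = 388500 kr
  Less exemption 114000 kr → base 274500 kr
  274500 kr × 10% = 27450 kr

Regular income tax:
  11000 kr × 15% = 1650 kr
  212000 kr × 23% = 48760 kr
  58500 kr × 32% = 18720 kr
  → 69130 kr

69130 kr > 27450 kr, so the regular income tax governs.

69130 kr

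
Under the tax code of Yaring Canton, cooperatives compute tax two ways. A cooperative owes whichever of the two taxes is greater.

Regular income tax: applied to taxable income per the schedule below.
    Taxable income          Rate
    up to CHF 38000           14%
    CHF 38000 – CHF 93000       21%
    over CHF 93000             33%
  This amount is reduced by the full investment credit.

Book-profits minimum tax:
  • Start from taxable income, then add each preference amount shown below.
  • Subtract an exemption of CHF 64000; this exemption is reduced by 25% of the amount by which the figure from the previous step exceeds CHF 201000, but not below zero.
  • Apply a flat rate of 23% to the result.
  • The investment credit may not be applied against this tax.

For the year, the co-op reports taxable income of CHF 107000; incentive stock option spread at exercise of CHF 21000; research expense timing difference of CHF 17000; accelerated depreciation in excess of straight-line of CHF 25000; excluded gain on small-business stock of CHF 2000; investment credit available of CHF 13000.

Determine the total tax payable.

CHF 24840

Regular income tax:
  CHF 38000 × 14% = CHF 5320
  CHF 55000 × 21% = CHF 11550
  CHF 14000 × 33% = CHF 4620
  → CHF 21490
  Less investment credit CHF 13000 → CHF 8490

Book-profits minimum tax:
  Adjusted income: CHF 107000 + CHF 21000 + CHF 17000 + CHF 25000 + CHF 2000 = CHF 172000
  Exemption: CHF 172000 ≤ CHF 201000, so full CHF 64000 applies
  Base: CHF 172000 − CHF 64000 = CHF 108000
  CHF 108000 × 23% = CHF 24840

CHF 24840 > CHF 8490, so the book-profits minimum tax is the binding amount.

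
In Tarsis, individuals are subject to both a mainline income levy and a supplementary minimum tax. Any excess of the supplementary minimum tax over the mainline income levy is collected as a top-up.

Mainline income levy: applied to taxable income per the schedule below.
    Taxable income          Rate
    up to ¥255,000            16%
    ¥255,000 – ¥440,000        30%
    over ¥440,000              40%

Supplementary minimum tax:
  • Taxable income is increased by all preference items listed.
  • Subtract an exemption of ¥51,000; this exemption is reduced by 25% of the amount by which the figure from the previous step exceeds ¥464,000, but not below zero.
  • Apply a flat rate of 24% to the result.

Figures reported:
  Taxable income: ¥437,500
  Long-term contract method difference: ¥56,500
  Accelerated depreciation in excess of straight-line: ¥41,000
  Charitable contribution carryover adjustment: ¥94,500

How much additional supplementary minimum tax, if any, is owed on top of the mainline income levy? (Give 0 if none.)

Supplementary minimum tax:
  Adjusted income: ¥437,500 + ¥56,500 + ¥41,000 + ¥94,500 = ¥629,500
  Exemption: ¥51,000 − 25% × (¥629,500 − ¥464,000) = ¥51,000 − ¥41,375 = ¥9,625
  Base: ¥629,500 − ¥9,625 = ¥619,875
  ¥619,875 × 24% = ¥148,770

Mainline income levy:
  ¥255,000 × 16% = ¥40,800
  ¥182,500 × 30% = ¥54,750
  → ¥95,550

Excess of supplementary minimum tax over mainline income levy: ¥148,770 − ¥95,550 = ¥53,220.

¥53,220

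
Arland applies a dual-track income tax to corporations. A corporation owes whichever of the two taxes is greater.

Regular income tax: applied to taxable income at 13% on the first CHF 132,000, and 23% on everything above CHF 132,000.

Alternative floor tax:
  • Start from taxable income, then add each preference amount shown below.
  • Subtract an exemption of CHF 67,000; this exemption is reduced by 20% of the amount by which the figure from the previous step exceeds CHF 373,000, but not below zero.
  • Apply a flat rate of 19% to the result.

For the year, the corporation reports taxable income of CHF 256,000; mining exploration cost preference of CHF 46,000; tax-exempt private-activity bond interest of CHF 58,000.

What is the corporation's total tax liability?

CHF 55,670

Alternative floor tax:
  Adjusted income: CHF 256,000 + CHF 46,000 + CHF 58,000 = CHF 360,000
  Exemption: CHF 360,000 ≤ CHF 373,000, so full CHF 67,000 applies
  Base: CHF 360,000 − CHF 67,000 = CHF 293,000
  CHF 293,000 × 19% = CHF 55,670

Regular income tax:
  CHF 132,000 × 13% = CHF 17,160
  CHF 124,000 × 23% = CHF 28,520
  → CHF 45,680

CHF 55,670 > CHF 45,680, so the alternative floor tax is the binding amount.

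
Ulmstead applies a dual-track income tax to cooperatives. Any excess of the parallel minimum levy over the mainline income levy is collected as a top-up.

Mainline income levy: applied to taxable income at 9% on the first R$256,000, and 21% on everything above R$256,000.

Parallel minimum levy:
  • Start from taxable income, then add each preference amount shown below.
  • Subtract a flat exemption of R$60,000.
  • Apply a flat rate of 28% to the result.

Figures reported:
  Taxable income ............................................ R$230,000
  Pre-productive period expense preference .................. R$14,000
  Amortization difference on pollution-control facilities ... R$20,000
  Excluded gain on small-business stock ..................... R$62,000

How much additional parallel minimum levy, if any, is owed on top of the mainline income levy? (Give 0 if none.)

R$53,780

Mainline income levy:
  R$230,000 × 9% = R$20,700

Parallel minimum levy:
  Adjusted income: R$230,000 + R$14,000 + R$20,000 + R$62,000 = R$326,000
  Less exemption R$60,000 → base R$266,000
  R$266,000 × 28% = R$74,480

Excess of parallel minimum levy over mainline income levy: R$74,480 − R$20,700 = R$53,780.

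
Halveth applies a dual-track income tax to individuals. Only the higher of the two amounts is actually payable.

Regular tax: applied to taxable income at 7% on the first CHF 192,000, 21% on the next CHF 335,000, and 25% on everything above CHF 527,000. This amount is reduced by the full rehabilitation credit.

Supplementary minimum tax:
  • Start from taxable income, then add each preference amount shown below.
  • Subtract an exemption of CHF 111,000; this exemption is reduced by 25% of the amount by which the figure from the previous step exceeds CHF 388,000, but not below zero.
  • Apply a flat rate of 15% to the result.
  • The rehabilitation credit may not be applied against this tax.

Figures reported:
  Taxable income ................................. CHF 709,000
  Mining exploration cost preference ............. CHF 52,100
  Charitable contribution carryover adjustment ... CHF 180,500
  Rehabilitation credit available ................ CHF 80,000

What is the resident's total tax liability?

Supplementary minimum tax:
  Adjusted income: CHF 709,000 + CHF 52,100 + CHF 180,500 = CHF 941,600
  Exemption: 25% × (CHF 941,600 − CHF 388,000) = CHF 138,400 ≥ CHF 111,000, so the exemption is fully phased out
  Base: CHF 941,600 − CHF 0 = CHF 941,600
  CHF 941,600 × 15% = CHF 141,240

Regular tax:
  CHF 192,000 × 7% = CHF 13,440
  CHF 335,000 × 21% = CHF 70,350
  CHF 182,000 × 25% = CHF 45,500
  → CHF 129,290
  Less rehabilitation credit CHF 80,000 → CHF 49,290

CHF 141,240 > CHF 49,290, so the supplementary minimum tax is the binding amount.

CHF 141,240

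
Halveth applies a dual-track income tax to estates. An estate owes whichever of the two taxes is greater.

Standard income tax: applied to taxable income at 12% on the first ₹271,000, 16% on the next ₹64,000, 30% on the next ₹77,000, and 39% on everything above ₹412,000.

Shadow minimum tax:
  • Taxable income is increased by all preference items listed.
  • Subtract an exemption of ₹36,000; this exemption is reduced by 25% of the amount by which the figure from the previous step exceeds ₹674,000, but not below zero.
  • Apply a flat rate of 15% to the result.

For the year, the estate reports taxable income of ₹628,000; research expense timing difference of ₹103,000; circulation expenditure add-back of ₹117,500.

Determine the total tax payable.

₹150,100

Standard income tax:
  ₹271,000 × 12% = ₹32,520
  ₹64,000 × 16% = ₹10,240
  ₹77,000 × 30% = ₹23,100
  ₹216,000 × 39% = ₹84,240
  → ₹150,100

Shadow minimum tax:
  Adjusted income: ₹628,000 + ₹103,000 + ₹117,500 = ₹848,500
  Exemption: 25% × (₹848,500 − ₹674,000) = ₹43,625 ≥ ₹36,000, so the exemption is fully phased out
  Base: ₹848,500 − ₹0 = ₹848,500
  ₹848,500 × 15% = ₹127,275

₹150,100 > ₹127,275, so the standard income tax governs.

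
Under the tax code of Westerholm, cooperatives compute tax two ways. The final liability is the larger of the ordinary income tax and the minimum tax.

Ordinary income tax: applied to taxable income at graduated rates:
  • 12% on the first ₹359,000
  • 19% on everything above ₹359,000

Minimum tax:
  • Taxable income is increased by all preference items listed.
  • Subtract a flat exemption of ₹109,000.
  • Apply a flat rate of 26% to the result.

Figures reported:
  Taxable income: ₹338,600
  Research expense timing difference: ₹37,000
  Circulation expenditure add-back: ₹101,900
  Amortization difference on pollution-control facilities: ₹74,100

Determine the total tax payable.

₹115,076

Ordinary income tax:
  ₹338,600 × 12% = ₹40,632

Minimum tax:
  Adjusted income: ₹338,600 + ₹37,000 + ₹101,900 + ₹74,100 = ₹551,600
  Less exemption ₹109,000 → base ₹442,600
  ₹442,600 × 26% = ₹115,076

₹115,076 > ₹40,632, so the minimum tax is the binding amount.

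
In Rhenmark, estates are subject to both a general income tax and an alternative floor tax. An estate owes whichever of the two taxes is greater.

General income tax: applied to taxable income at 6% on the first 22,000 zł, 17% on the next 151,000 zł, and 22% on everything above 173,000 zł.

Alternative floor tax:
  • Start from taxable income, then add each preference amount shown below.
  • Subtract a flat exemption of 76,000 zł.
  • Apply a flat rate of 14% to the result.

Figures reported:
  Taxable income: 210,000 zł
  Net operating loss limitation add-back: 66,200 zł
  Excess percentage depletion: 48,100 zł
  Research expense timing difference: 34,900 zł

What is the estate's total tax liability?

Alternative floor tax:
  Adjusted income: 210,000 zł + 66,200 zł + 48,100 zł + 34,900 zł = 359,200 zł
  Less exemption 76,000 zł → base 283,200 zł
  283,200 zł × 14% = 39,648 zł

General income tax:
  22,000 zł × 6% = 1,320 zł
  151,000 zł × 17% = 25,670 zł
  37,000 zł × 22% = 8,140 zł
  → 35,130 zł

39,648 zł > 35,130 zł, so the alternative floor tax is the binding amount.

39,648 zł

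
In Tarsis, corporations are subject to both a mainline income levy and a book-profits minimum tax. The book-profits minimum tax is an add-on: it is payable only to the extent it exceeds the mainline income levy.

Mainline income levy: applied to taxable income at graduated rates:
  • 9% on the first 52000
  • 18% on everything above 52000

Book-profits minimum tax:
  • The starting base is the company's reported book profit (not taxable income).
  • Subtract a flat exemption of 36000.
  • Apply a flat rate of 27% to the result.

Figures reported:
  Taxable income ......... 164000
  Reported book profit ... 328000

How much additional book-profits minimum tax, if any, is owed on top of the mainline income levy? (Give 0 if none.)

54000

Mainline income levy:
  52000 × 9% = 4680
  112000 × 18% = 20160
  → 24840

Book-profits minimum tax:
  Base (reported book profit): 328000
  Less exemption 36000 → base 292000
  292000 × 27% = 78840

Excess of book-profits minimum tax over mainline income levy: 78840 − 24840 = 54000.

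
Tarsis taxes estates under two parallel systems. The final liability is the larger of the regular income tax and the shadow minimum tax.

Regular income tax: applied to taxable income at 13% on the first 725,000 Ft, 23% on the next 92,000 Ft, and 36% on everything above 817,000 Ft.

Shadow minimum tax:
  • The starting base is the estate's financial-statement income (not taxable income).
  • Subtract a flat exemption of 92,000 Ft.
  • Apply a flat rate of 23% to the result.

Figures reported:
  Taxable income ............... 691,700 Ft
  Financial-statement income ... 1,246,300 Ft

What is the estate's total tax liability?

Shadow minimum tax:
  Base (financial-statement income): 1,246,300 Ft
  Less exemption 92,000 Ft → base 1,154,300 Ft
  1,154,300 Ft × 23% = 265,489 Ft

Regular income tax:
  691,700 Ft × 13% = 89,921 Ft

265,489 Ft > 89,921 Ft, so the shadow minimum tax is the binding amount.

265,489 Ft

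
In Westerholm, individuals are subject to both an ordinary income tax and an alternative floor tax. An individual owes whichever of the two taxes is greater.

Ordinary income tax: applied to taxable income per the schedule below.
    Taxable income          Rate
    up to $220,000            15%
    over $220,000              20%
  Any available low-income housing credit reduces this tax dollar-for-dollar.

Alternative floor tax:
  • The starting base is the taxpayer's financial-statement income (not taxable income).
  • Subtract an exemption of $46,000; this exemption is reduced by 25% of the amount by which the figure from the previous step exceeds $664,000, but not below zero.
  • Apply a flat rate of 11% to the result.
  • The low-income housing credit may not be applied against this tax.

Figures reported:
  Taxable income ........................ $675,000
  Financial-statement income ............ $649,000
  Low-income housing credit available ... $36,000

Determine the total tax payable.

$88,000

Alternative floor tax:
  Base (financial-statement income): $649,000
  Exemption: $649,000 ≤ $664,000, so full $46,000 applies
  Base: $649,000 − $46,000 = $603,000
  $603,000 × 11% = $66,330

Ordinary income tax:
  $220,000 × 15% = $33,000
  $455,000 × 20% = $91,000
  → $124,000
  Less low-income housing credit $36,000 → $88,000

$88,000 > $66,330, so the ordinary income tax governs.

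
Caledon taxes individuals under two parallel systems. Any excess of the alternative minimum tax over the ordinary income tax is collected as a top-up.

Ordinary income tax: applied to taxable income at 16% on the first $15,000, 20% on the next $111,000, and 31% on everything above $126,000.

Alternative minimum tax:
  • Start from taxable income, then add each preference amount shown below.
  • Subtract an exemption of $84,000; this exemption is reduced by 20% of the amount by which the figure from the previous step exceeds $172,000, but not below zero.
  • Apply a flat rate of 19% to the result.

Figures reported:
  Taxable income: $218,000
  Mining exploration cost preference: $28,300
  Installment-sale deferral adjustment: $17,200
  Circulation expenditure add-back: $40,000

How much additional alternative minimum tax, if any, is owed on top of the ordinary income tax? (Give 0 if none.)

Alternative minimum tax:
  Adjusted income: $218,000 + $28,300 + $17,200 + $40,000 = $303,500
  Exemption: $84,000 − 20% × ($303,500 − $172,000) = $84,000 − $26,300 = $57,700
  Base: $303,500 − $57,700 = $245,800
  $245,800 × 19% = $46,702

Ordinary income tax:
  $15,000 × 16% = $2,400
  $111,000 × 20% = $22,200
  $92,000 × 31% = $28,520
  → $53,120

$46,702 ≤ $53,120, so no add-on is due.

$0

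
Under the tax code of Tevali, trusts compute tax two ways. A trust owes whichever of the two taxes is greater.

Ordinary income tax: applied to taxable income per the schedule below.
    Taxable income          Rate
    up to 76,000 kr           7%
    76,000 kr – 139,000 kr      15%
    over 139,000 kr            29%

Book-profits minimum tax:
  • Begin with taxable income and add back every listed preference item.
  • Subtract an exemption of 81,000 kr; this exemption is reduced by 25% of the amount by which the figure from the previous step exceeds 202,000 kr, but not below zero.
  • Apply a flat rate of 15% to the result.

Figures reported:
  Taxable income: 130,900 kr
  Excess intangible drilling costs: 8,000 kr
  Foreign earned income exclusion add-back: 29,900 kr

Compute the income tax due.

Book-profits minimum tax:
  Adjusted income: 130,900 kr + 8,000 kr + 29,900 kr = 168,800 kr
  Exemption: 168,800 kr ≤ 202,000 kr, so full 81,000 kr applies
  Base: 168,800 kr − 81,000 kr = 87,800 kr
  87,800 kr × 15% = 13,170 kr

Ordinary income tax:
  76,000 kr × 7% = 5,320 kr
  54,900 kr × 15% = 8,235 kr
  → 13,555 kr

13,555 kr > 13,170 kr, so the ordinary income tax governs.

13,555 kr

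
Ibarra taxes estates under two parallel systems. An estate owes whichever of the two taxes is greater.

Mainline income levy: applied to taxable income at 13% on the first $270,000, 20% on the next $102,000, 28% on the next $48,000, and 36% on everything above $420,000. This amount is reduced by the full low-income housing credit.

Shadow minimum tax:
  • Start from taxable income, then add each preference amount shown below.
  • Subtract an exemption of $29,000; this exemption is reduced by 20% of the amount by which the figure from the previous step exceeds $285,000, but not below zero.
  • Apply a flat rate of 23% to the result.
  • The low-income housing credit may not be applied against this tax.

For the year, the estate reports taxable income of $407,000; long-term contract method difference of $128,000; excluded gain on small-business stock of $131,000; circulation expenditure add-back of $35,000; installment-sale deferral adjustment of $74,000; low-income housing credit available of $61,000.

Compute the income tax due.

Shadow minimum tax:
  Adjusted income: $407,000 + $128,000 + $131,000 + $35,000 + $74,000 = $775,000
  Exemption: 20% × ($775,000 − $285,000) = $98,000 ≥ $29,000, so the exemption is fully phased out
  Base: $775,000 − $0 = $775,000
  $775,000 × 23% = $178,250

Mainline income levy:
  $270,000 × 13% = $35,100
  $102,000 × 20% = $20,400
  $35,000 × 28% = $9,800
  → $65,300
  Less low-income housing credit $61,000 → $4,300

$178,250 > $4,300, so the shadow minimum tax is the binding amount.

$178,250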